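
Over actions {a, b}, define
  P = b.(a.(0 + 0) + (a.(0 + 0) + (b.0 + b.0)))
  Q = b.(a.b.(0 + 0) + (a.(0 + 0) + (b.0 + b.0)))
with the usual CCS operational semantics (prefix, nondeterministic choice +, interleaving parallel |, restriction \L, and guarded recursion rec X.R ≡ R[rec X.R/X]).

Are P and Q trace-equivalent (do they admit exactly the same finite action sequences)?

P's transition system — 4 states:
  s0 = b.(a.(0 + 0) + (a.(0 + 0) + (b.0 + b.0))) has moves --b--▸ s1
  s1 = a.(0 + 0) + (a.(0 + 0) + (b.0 + b.0)) has moves --a--▸ s2, --b--▸ s3
  s2 = 0 + 0 has moves deadlocked
  s3 = 0 has moves deadlocked
Q's transition system — 5 states:
  t0 = b.(a.b.(0 + 0) + (a.(0 + 0) + (b.0 + b.0))) has moves --b--▸ t1
  t1 = a.b.(0 + 0) + (a.(0 + 0) + (b.0 + b.0)) has moves --a--▸ t2, --a--▸ t3, --b--▸ t4
  t2 = 0 + 0 has moves deadlocked
  t3 = b.(0 + 0) has moves --b--▸ t2
  t4 = 0 has moves deadlocked
Trace ⟨bab⟩ through Q, begin at {t0}:
  after b @ step 1: {t1}
  after a @ step 2: {t2, t3}
  after b @ step 3: {t2}
  ✓ Q
Trace ⟨bab⟩ through P, begin at {s0}:
  after b @ step 1: {s1}
  after a @ step 2: {s2}
  after b @ step 3: ∅  — P cannot continue

trace-distinct — witness ⟨bab⟩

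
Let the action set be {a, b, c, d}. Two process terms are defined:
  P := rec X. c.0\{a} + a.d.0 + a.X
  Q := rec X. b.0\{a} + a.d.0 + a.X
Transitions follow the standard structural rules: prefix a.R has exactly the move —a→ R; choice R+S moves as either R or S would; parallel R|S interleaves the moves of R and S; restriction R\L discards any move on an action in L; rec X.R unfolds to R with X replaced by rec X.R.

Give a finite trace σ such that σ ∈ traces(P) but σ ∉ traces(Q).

c

P's transition system — 4 states:
  p0 = rec X. c.0\{a} + a.d.0 + a.X ⊢ -a-> p0, -a-> p1, -c-> p2
  p1 = d.0 ⊢ -d-> p3
  p2 = 0\{a} ⊢ stopped
  p3 = 0 ⊢ stopped
Q's transition system — 4 states:
  q0 = rec X. b.0\{a} + a.d.0 + a.X ⊢ -a-> q0, -a-> q1, -b-> q2
  q1 = d.0 ⊢ -d-> q3
  q2 = 0\{a} ⊢ stopped
  q3 = 0 ⊢ stopped
Trace ⟨c⟩ through P, begin at {p0}:
  after c @ step 1: {p2}
  ✓ P
Trace ⟨c⟩ through Q, begin at {q0}:
  after c @ step 1: no successor for Q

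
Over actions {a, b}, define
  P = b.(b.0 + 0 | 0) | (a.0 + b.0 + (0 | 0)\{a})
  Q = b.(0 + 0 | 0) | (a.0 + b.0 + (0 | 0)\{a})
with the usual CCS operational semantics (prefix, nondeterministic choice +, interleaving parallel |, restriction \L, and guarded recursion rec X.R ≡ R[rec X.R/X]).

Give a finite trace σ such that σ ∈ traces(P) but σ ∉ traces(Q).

LTS(P): 6 reachable states
  s0 = b.(b.0 + 0 | 0) | (a.0 + b.0 + (0 | 0)\{a}) → ··a··> s1, ··b··> s1, ··b··> s2
  s1 = b.(b.0 + 0 | 0) | 0 → ··b··> s3
  s2 = (b.0 + 0 | 0) | (a.0 + b.0 + (0 | 0)\{a}) → ··a··> s3, ··b··> s3, ··b··> s4
  s3 = (b.0 + 0 | 0) | 0 → ··b··> s5
  s4 = 0 | (a.0 + b.0 + (0 | 0)\{a}) → ··a··> s5, ··b··> s5
  s5 = 0 | 0 → stopped
LTS(Q): 4 reachable states
  t0 = b.(0 + 0 | 0) | (a.0 + b.0 + (0 | 0)\{a}) → ··a··> t1, ··b··> t1, ··b··> t2
  t1 = b.(0 + 0 | 0) | 0 → ··b··> t3
  t2 = (0 + 0 | 0) | (a.0 + b.0 + (0 | 0)\{a}) → ··a··> t3, ··b··> t3
  t3 = (0 + 0 | 0) | 0 → stopped
Trace ⟨abb⟩ through P, begin at {s0}:
  step 1 (a): {s1}
  step 2 (b): {s3}
  step 3 (b): {s5}
  P completes σ.
Trace ⟨abb⟩ through Q, begin at {t0}:
  step 1 (a): {t1}
  step 2 (b): {t3}
  step 3 (b): ∅ (Q stuck)

abb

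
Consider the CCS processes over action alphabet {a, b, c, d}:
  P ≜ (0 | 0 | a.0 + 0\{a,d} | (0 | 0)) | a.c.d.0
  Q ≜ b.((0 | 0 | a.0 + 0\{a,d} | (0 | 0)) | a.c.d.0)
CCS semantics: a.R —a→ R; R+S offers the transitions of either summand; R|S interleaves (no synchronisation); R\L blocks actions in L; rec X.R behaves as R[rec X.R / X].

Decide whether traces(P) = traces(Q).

trace-distinct — witness ⟨a⟩

Reachable graph of P (8 states):
  s0 = (0 | 0 | a.0 + 0\{a,d} | (0 | 0)) | a.c.d.0 has moves =a=> s1, =a=> s2
  s1 = (0 | 0 | a.0 + 0\{a,d} | (0 | 0)) | c.d.0 has moves =a=> s3, =c=> s4
  s2 = 0 | 0 | 0 | a.c.d.0 has moves =a=> s3
  s3 = 0 | 0 | 0 | c.d.0 has moves =c=> s5
  s4 = (0 | 0 | a.0 + 0\{a,d} | (0 | 0)) | d.0 has moves =a=> s5, =d=> s6
  s5 = 0 | 0 | 0 | d.0 has moves =d=> s7
  s6 = (0 | 0 | a.0 + 0\{a,d} | (0 | 0)) | 0 has moves =a=> s7
  s7 = 0 | 0 | 0 | 0 has moves deadlocked
Reachable graph of Q (9 states):
  t0 = b.((0 | 0 | a.0 + 0\{a,d} | (0 | 0)) | a.c.d.0) has moves =b=> t1
  t1 = (0 | 0 | a.0 + 0\{a,d} | (0 | 0)) | a.c.d.0 has moves =a=> t2, =a=> t3
  t2 = (0 | 0 | a.0 + 0\{a,d} | (0 | 0)) | c.d.0 has moves =a=> t4, =c=> t5
  t3 = 0 | 0 | 0 | a.c.d.0 has moves =a=> t4
  t4 = 0 | 0 | 0 | c.d.0 has moves =c=> t6
  t5 = (0 | 0 | a.0 + 0\{a,d} | (0 | 0)) | d.0 has moves =a=> t6, =d=> t7
  t6 = 0 | 0 | 0 | d.0 has moves =d=> t8
  t7 = (0 | 0 | a.0 + 0\{a,d} | (0 | 0)) | 0 has moves =a=> t8
  t8 = 0 | 0 | 0 | 0 has moves deadlocked
Trace ⟨a⟩ through P, begin at {s0}:
  after a @ step 1: {s1, s2}
  — P admits the full trace.
Trace ⟨a⟩ through Q, begin at {t0}:
  after a @ step 1: ∅ (Q stuck)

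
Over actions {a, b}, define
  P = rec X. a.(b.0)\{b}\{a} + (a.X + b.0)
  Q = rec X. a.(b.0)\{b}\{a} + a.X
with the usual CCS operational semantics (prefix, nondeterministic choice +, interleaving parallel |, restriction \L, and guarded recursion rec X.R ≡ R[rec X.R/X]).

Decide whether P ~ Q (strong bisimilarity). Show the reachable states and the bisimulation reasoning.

LTS(P): 3 reachable states
  p0 = rec X. a.(b.0)\{b}\{a} + (a.X + b.0) ⊢ =a=> p0, =a=> p1, =b=> p2
  p1 = (b.0)\{b}\{a} ⊢ deadlocked
  p2 = 0 ⊢ deadlocked
LTS(Q): 2 reachable states
  q0 = rec X. a.(b.0)\{b}\{a} + a.X ⊢ =a=> q0, =a=> q1
  q1 = (b.0)\{b}\{a} ⊢ deadlocked
Bisimilarity quotient blocks:
  B0 = {p0}
  B1 = {p1, p2, q1}
  B2 = {q0}
p0 ∈ B0, q0 ∈ B2 → different blocks

P ≁ Q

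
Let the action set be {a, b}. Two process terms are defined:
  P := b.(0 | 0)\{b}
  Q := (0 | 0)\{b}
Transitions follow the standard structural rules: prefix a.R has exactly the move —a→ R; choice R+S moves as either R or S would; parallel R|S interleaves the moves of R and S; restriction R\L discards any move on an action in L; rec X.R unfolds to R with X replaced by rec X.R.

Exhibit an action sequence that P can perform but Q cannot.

b

LTS(P): 2 reachable states
  p0 = b.(0 | 0)\{b} | -b-> p1
  p1 = (0 | 0)\{b} | (no moves)
LTS(Q): 1 reachable states
  q0 = (0 | 0)\{b} | (no moves)
Run σ = ⟨b⟩ on P: start {p0}
  after b @ step 1: {p1}
  — P admits the full trace.
Run σ = ⟨b⟩ on Q: start {q0}
  after b @ step 1: no successor for Q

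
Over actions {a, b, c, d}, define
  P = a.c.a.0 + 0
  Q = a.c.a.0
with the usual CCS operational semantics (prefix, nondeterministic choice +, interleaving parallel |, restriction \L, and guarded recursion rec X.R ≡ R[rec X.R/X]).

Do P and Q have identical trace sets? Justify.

trace-equivalent

Reachable graph of P (4 states):
  m0 = a.c.a.0 + 0 | =a=> m1
  m1 = c.a.0 | =c=> m2
  m2 = a.0 | =a=> m3
  m3 = 0 | deadlocked
Reachable graph of Q (4 states):
  n0 = a.c.a.0 | =a=> n1
  n1 = c.a.0 | =c=> n2
  n2 = a.0 | =a=> n3
  n3 = 0 | deadlocked
Partition-refinement fixed point:
  B0 = {m0, n0}
  B1 = {m1, n1}
  B2 = {m2, n2}
  B3 = {m3, n3}
m0 ∈ B0, n0 ∈ B0 → same block
Bisimilar ⇒ trace-equivalent.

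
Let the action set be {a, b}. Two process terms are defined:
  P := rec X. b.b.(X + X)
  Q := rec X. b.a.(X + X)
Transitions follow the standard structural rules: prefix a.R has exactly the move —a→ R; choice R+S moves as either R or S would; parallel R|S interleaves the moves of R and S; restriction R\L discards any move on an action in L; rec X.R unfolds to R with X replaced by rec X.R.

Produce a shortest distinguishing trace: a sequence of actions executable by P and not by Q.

bb

LTS(P): 3 reachable states
  s0 = rec X. b.b.(X + X) :: ··b··> s1
  s1 = b.((rec X. b.b.(X + X)) + (rec X. b.b.(X + X))) :: ··b··> s2
  s2 = (rec X. b.b.(X + X)) + (rec X. b.b.(X + X)) :: ··b··> s1
LTS(Q): 3 reachable states
  t0 = rec X. b.a.(X + X) :: ··b··> t1
  t1 = a.((rec X. b.a.(X + X)) + (rec X. b.a.(X + X))) :: ··a··> t2
  t2 = (rec X. b.a.(X + X)) + (rec X. b.a.(X + X)) :: ··b··> t1
Trace ⟨bb⟩ through P, begin at {s0}:
  after b @ step 1: {s1}
  after b @ step 2: {s2}
  P completes σ.
Trace ⟨bb⟩ through Q, begin at {t0}:
  after b @ step 1: {t1}
  after b @ step 2: ∅  — Q cannot continue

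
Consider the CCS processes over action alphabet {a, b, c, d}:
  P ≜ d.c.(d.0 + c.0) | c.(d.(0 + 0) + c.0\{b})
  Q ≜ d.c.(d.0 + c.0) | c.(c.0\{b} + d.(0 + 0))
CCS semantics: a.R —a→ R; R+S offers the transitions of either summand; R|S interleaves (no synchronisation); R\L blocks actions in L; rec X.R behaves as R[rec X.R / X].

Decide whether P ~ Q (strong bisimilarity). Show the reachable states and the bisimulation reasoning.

YES

Reachable graph of P (16 states):
  u0 = d.c.(d.0 + c.0) | c.(d.(0 + 0) + c.0\{b}) → ··c··> u1, ··d··> u2
  u1 = d.c.(d.0 + c.0) | (d.(0 + 0) + c.0\{b}) → ··c··> u3, ··d··> u4, ··d··> u5
  u2 = c.(d.0 + c.0) | c.(d.(0 + 0) + c.0\{b}) → ··c··> u4, ··c··> u6
  u3 = d.c.(d.0 + c.0) | 0\{b} → ··d··> u7
  u4 = c.(d.0 + c.0) | (d.(0 + 0) + c.0\{b}) → ··c··> u7, ··c··> u8, ··d··> u9
  u5 = d.c.(d.0 + c.0) | (0 + 0) → ··d··> u9
  u6 = (d.0 + c.0) | c.(d.(0 + 0) + c.0\{b}) → ··c··> u10, ··c··> u8, ··d··> u10
  u7 = c.(d.0 + c.0) | 0\{b} → ··c··> u11
  u8 = (d.0 + c.0) | (d.(0 + 0) + c.0\{b}) → ··c··> u11, ··c··> u12, ··d··> u12, ··d··> u13
  u9 = c.(d.0 + c.0) | (0 + 0) → ··c··> u13
  u10 = 0 | c.(d.(0 + 0) + c.0\{b}) → ··c··> u12
  u11 = (d.0 + c.0) | 0\{b} → ··c··> u14, ··d··> u14
  u12 = 0 | (d.(0 + 0) + c.0\{b}) → ··c··> u14, ··d··> u15
  u13 = (d.0 + c.0) | (0 + 0) → ··c··> u15, ··d··> u15
  u14 = 0 | 0\{b} → stopped
  u15 = 0 | (0 + 0) → stopped
Reachable graph of Q (16 states):
  v0 = d.c.(d.0 + c.0) | c.(c.0\{b} + d.(0 + 0)) → ··c··> v1, ··d··> v2
  v1 = d.c.(d.0 + c.0) | (c.0\{b} + d.(0 + 0)) → ··c··> v3, ··d··> v4, ··d··> v5
  v2 = c.(d.0 + c.0) | c.(c.0\{b} + d.(0 + 0)) → ··c··> v4, ··c··> v6
  v3 = d.c.(d.0 + c.0) | 0\{b} → ··d··> v7
  v4 = c.(d.0 + c.0) | (c.0\{b} + d.(0 + 0)) → ··c··> v7, ··c··> v8, ··d··> v9
  v5 = d.c.(d.0 + c.0) | (0 + 0) → ··d··> v9
  v6 = (d.0 + c.0) | c.(c.0\{b} + d.(0 + 0)) → ··c··> v10, ··c··> v8, ··d··> v10
  v7 = c.(d.0 + c.0) | 0\{b} → ··c··> v11
  v8 = (d.0 + c.0) | (c.0\{b} + d.(0 + 0)) → ··c··> v11, ··c··> v12, ··d··> v12, ··d··> v13
  v9 = c.(d.0 + c.0) | (0 + 0) → ··c··> v13
  v10 = 0 | c.(c.0\{b} + d.(0 + 0)) → ··c··> v12
  v11 = (d.0 + c.0) | 0\{b} → ··c··> v14, ··d··> v14
  v12 = 0 | (c.0\{b} + d.(0 + 0)) → ··c··> v14, ··d··> v15
  v13 = (d.0 + c.0) | (0 + 0) → ··c··> v15, ··d··> v15
  v14 = 0 | 0\{b} → stopped
  v15 = 0 | (0 + 0) → stopped
Coarsest stable partition (strong bisimilarity classes):
  B0 = {u0, v0}
  B1 = {u1, v1}
  B2 = {u4, u6, v4, v6}
  B3 = {u10, u7, u9, v10, v7, v9}
  B4 = {u11, u12, u13, v11, v12, v13}
  B5 = {u14, u15, v14, v15}
  B6 = {u8, v8}
  B7 = {u3, u5, v3, v5}
  B8 = {u2, v2}
u0 ∈ B0, v0 ∈ B0 → same block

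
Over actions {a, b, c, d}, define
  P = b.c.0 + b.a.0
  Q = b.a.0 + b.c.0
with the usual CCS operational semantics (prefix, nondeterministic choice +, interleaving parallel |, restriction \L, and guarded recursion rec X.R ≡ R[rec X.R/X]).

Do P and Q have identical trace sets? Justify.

LTS(P): 4 reachable states
  m0 = b.c.0 + b.a.0 has moves --b--▸ m1, --b--▸ m2
  m1 = a.0 has moves --a--▸ m3
  m2 = c.0 has moves --c--▸ m3
  m3 = 0 has moves stopped
LTS(Q): 4 reachable states
  n0 = b.a.0 + b.c.0 has moves --b--▸ n1, --b--▸ n2
  n1 = a.0 has moves --a--▸ n3
  n2 = c.0 has moves --c--▸ n3
  n3 = 0 has moves stopped
Partition-refinement fixed point:
  B0 = {m0, n0}
  B1 = {m2, n2}
  B2 = {m3, n3}
  B3 = {m1, n1}
m0 ∈ B0, n0 ∈ B0 → same block
Bisimilar ⇒ trace-equivalent.

trace-equivalent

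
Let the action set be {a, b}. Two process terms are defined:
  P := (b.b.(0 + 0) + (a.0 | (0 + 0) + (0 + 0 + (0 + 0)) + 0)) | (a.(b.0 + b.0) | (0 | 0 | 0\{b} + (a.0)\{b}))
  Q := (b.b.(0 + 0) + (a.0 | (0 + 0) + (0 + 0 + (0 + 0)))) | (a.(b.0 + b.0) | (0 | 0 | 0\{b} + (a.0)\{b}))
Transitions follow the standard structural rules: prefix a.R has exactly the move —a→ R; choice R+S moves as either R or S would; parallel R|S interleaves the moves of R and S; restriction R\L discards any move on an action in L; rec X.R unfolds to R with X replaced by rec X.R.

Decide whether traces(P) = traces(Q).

YES

P's transition system — 24 states:
  p0 = (b.b.(0 + 0) + (a.0 | (0 + 0) + (0 + 0 + (0 + 0)) + 0)) | (a.(b.0 + b.0) | (0 | 0 | 0\{b} + (a.0)\{b})) :: --a--▸ p1, --a--▸ p2, --a--▸ p3, --b--▸ p4
  p1 = (b.b.(0 + 0) + (a.0 | (0 + 0) + (0 + 0 + (0 + 0)) + 0)) | ((b.0 + b.0) | (0 | 0 | 0\{b} + (a.0)\{b})) :: --a--▸ p5, --a--▸ p6, --b--▸ p7, --b--▸ p8
  p2 = (b.b.(0 + 0) + (a.0 | (0 + 0) + (0 + 0 + (0 + 0)) + 0)) | (a.(b.0 + b.0) | 0\{b}) :: --a--▸ p5, --a--▸ p9, --b--▸ p10
  p3 = 0 | (0 + 0) | (a.(b.0 + b.0) | (0 | 0 | 0\{b} + (a.0)\{b})) :: --a--▸ p6, --a--▸ p9
  p4 = b.(0 + 0) | (a.(b.0 + b.0) | (0 | 0 | 0\{b} + (a.0)\{b})) :: --a--▸ p10, --a--▸ p8, --b--▸ p11
  p5 = (b.b.(0 + 0) + (a.0 | (0 + 0) + (0 + 0 + (0 + 0)) + 0)) | ((b.0 + b.0) | 0\{b}) :: --a--▸ p12, --b--▸ p13, --b--▸ p14
  p6 = 0 | (0 + 0) | ((b.0 + b.0) | (0 | 0 | 0\{b} + (a.0)\{b})) :: --a--▸ p12, --b--▸ p15
  p7 = (b.b.(0 + 0) + (a.0 | (0 + 0) + (0 + 0 + (0 + 0)) + 0)) | (0 | (0 | 0 | 0\{b} + (a.0)\{b})) :: --a--▸ p13, --a--▸ p15, --b--▸ p16
  p8 = b.(0 + 0) | ((b.0 + b.0) | (0 | 0 | 0\{b} + (a.0)\{b})) :: --a--▸ p14, --b--▸ p16, --b--▸ p17
  p9 = 0 | (0 + 0) | (a.(b.0 + b.0) | 0\{b}) :: --a--▸ p12
  p10 = b.(0 + 0) | (a.(b.0 + b.0) | 0\{b}) :: --a--▸ p14, --b--▸ p18
  p11 = (0 + 0) | (a.(b.0 + b.0) | (0 | 0 | 0\{b} + (a.0)\{b})) :: --a--▸ p17, --a--▸ p18
  p12 = 0 | (0 + 0) | ((b.0 + b.0) | 0\{b}) :: --b--▸ p19
  p13 = (b.b.(0 + 0) + (a.0 | (0 + 0) + (0 + 0 + (0 + 0)) + 0)) | (0 | 0\{b}) :: --a--▸ p19, --b--▸ p20
  p14 = b.(0 + 0) | ((b.0 + b.0) | 0\{b}) :: --b--▸ p20, --b--▸ p21
  p15 = 0 | (0 + 0) | (0 | (0 | 0 | 0\{b} + (a.0)\{b})) :: --a--▸ p19
  p16 = b.(0 + 0) | (0 | (0 | 0 | 0\{b} + (a.0)\{b})) :: --a--▸ p20, --b--▸ p22
  p17 = (0 + 0) | ((b.0 + b.0) | (0 | 0 | 0\{b} + (a.0)\{b})) :: --a--▸ p21, --b--▸ p22
  p18 = (0 + 0) | (a.(b.0 + b.0) | 0\{b}) :: --a--▸ p21
  p19 = 0 | (0 + 0) | (0 | 0\{b}) :: ∅
  p20 = b.(0 + 0) | (0 | 0\{b}) :: --b--▸ p23
  p21 = (0 + 0) | ((b.0 + b.0) | 0\{b}) :: --b--▸ p23
  p22 = (0 + 0) | (0 | (0 | 0 | 0\{b} + (a.0)\{b})) :: --a--▸ p23
  p23 = (0 + 0) | (0 | 0\{b}) :: ∅
Q's transition system — 24 states:
  q0 = (b.b.(0 + 0) + (a.0 | (0 + 0) + (0 + 0 + (0 + 0)))) | (a.(b.0 + b.0) | (0 | 0 | 0\{b} + (a.0)\{b})) :: --a--▸ q1, --a--▸ q2, --a--▸ q3, --b--▸ q4
  q1 = (b.b.(0 + 0) + (a.0 | (0 + 0) + (0 + 0 + (0 + 0)))) | ((b.0 + b.0) | (0 | 0 | 0\{b} + (a.0)\{b})) :: --a--▸ q5, --a--▸ q6, --b--▸ q7, --b--▸ q8
  q2 = (b.b.(0 + 0) + (a.0 | (0 + 0) + (0 + 0 + (0 + 0)))) | (a.(b.0 + b.0) | 0\{b}) :: --a--▸ q5, --a--▸ q9, --b--▸ q10
  q3 = 0 | (0 + 0) | (a.(b.0 + b.0) | (0 | 0 | 0\{b} + (a.0)\{b})) :: --a--▸ q6, --a--▸ q9
  q4 = b.(0 + 0) | (a.(b.0 + b.0) | (0 | 0 | 0\{b} + (a.0)\{b})) :: --a--▸ q10, --a--▸ q8, --b--▸ q11
  q5 = (b.b.(0 + 0) + (a.0 | (0 + 0) + (0 + 0 + (0 + 0)))) | ((b.0 + b.0) | 0\{b}) :: --a--▸ q12, --b--▸ q13, --b--▸ q14
  q6 = 0 | (0 + 0) | ((b.0 + b.0) | (0 | 0 | 0\{b} + (a.0)\{b})) :: --a--▸ q12, --b--▸ q15
  q7 = (b.b.(0 + 0) + (a.0 | (0 + 0) + (0 + 0 + (0 + 0)))) | (0 | (0 | 0 | 0\{b} + (a.0)\{b})) :: --a--▸ q13, --a--▸ q15, --b--▸ q16
  q8 = b.(0 + 0) | ((b.0 + b.0) | (0 | 0 | 0\{b} + (a.0)\{b})) :: --a--▸ q14, --b--▸ q16, --b--▸ q17
  q9 = 0 | (0 + 0) | (a.(b.0 + b.0) | 0\{b}) :: --a--▸ q12
  q10 = b.(0 + 0) | (a.(b.0 + b.0) | 0\{b}) :: --a--▸ q14, --b--▸ q18
  q11 = (0 + 0) | (a.(b.0 + b.0) | (0 | 0 | 0\{b} + (a.0)\{b})) :: --a--▸ q17, --a--▸ q18
  q12 = 0 | (0 + 0) | ((b.0 + b.0) | 0\{b}) :: --b--▸ q19
  q13 = (b.b.(0 + 0) + (a.0 | (0 + 0) + (0 + 0 + (0 + 0)))) | (0 | 0\{b}) :: --a--▸ q19, --b--▸ q20
  q14 = b.(0 + 0) | ((b.0 + b.0) | 0\{b}) :: --b--▸ q20, --b--▸ q21
  q15 = 0 | (0 + 0) | (0 | (0 | 0 | 0\{b} + (a.0)\{b})) :: --a--▸ q19
  q16 = b.(0 + 0) | (0 | (0 | 0 | 0\{b} + (a.0)\{b})) :: --a--▸ q20, --b--▸ q22
  q17 = (0 + 0) | ((b.0 + b.0) | (0 | 0 | 0\{b} + (a.0)\{b})) :: --a--▸ q21, --b--▸ q22
  q18 = (0 + 0) | (a.(b.0 + b.0) | 0\{b}) :: --a--▸ q21
  q19 = 0 | (0 + 0) | (0 | 0\{b}) :: ∅
  q20 = b.(0 + 0) | (0 | 0\{b}) :: --b--▸ q23
  q21 = (0 + 0) | ((b.0 + b.0) | 0\{b}) :: --b--▸ q23
  q22 = (0 + 0) | (0 | (0 | 0 | 0\{b} + (a.0)\{b})) :: --a--▸ q23
  q23 = (0 + 0) | (0 | 0\{b}) :: ∅
Bisimilarity quotient blocks:
  B0 = {p0, q0}
  B1 = {p1, q1}
  B2 = {p16, p17, p6, q16, q17, q6}
  B3 = {p15, p22, q15, q22}
  B4 = {p19, p23, q19, q23}
  B5 = {p12, p20, p21, q12, q20, q21}
  B6 = {p7, q7}
  B7 = {p13, q13}
  B8 = {p8, q8}
  B9 = {p14, q14}
  B10 = {p5, q5}
  B11 = {p11, p3, q11, q3}
  B12 = {p18, p9, q18, q9}
  B13 = {p4, q4}
  B14 = {p10, q10}
  B15 = {p2, q2}
p0 ∈ B0, q0 ∈ B0 → same block
Bisimilar ⇒ trace-equivalent.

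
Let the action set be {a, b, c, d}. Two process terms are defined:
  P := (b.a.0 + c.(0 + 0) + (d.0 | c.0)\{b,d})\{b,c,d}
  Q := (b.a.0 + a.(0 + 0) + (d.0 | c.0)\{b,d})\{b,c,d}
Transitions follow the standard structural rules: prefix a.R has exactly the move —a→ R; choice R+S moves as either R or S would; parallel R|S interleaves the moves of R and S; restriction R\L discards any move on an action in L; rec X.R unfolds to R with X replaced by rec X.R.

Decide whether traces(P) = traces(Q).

P's transition system — 1 states:
  p0 = (b.a.0 + c.(0 + 0) + (d.0 | c.0)\{b,d})\{b,c,d} ⊢ ·
Q's transition system — 2 states:
  q0 = (b.a.0 + a.(0 + 0) + (d.0 | c.0)\{b,d})\{b,c,d} ⊢ -a-> q1
  q1 = (0 + 0)\{b,c,d} ⊢ ·
Executing a from Q (initial set {q0}):
  step 1 (a): {q1}
  ✓ Q
Executing a from P (initial set {p0}):
  step 1 (a): ∅  — P cannot continue

NO — witness ⟨a⟩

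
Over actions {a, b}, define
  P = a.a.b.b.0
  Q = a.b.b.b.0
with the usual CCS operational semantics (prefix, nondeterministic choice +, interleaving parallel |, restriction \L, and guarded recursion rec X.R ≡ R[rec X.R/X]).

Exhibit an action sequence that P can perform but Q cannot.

aa

P's transition system — 5 states:
  s0 = a.a.b.b.0 ⊢ --a--▸ s1
  s1 = a.b.b.0 ⊢ --a--▸ s2
  s2 = b.b.0 ⊢ --b--▸ s3
  s3 = b.0 ⊢ --b--▸ s4
  s4 = 0 ⊢ ·
Q's transition system — 5 states:
  t0 = a.b.b.b.0 ⊢ --a--▸ t1
  t1 = b.b.b.0 ⊢ --b--▸ t2
  t2 = b.b.0 ⊢ --b--▸ t3
  t3 = b.0 ⊢ --b--▸ t4
  t4 = 0 ⊢ ·
Trace ⟨aa⟩ through P, begin at {s0}:
  [1] a ⇒ {s1}
  [2] a ⇒ {s2}
  ✓ P
Trace ⟨aa⟩ through Q, begin at {t0}:
  [1] a ⇒ {t1}
  [2] a ⇒ ∅  — Q cannot continue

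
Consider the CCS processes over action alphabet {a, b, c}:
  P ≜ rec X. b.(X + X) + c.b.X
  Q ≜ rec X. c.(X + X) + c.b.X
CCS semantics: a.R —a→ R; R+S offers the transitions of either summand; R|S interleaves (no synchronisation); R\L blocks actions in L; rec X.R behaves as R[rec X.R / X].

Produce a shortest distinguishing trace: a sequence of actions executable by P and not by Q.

P's transition system — 3 states:
  u0 = rec X. b.(X + X) + c.b.X ⊢ -b-> u1, -c-> u2
  u1 = (rec X. b.(X + X) + c.b.X) + (rec X. b.(X + X) + c.b.X) ⊢ -b-> u1, -c-> u2
  u2 = b.(rec X. b.(X + X) + c.b.X) ⊢ -b-> u0
Q's transition system — 3 states:
  v0 = rec X. c.(X + X) + c.b.X ⊢ -c-> v1, -c-> v2
  v1 = (rec X. c.(X + X) + c.b.X) + (rec X. c.(X + X) + c.b.X) ⊢ -c-> v1, -c-> v2
  v2 = b.(rec X. c.(X + X) + c.b.X) ⊢ -b-> v0
Executing b from P (initial set {u0}):
  [1] b ⇒ {u1}
  ✓ P
Executing b from Q (initial set {v0}):
  [1] b ⇒ ∅ (Q stuck)

b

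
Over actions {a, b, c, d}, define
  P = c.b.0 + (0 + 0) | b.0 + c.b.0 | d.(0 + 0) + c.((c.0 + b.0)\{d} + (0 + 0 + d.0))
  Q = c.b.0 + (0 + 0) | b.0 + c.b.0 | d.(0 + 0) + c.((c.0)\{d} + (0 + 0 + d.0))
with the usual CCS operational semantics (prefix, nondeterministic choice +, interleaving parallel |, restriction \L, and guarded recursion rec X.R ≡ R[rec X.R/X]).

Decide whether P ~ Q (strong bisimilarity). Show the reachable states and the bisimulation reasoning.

P's transition system — 11 states:
  s0 = c.b.0 + (0 + 0) | b.0 + c.b.0 | d.(0 + 0) + c.((c.0 + b.0)\{d} + (0 + 0 + d.0)) → --b--▸ s1, --c--▸ s2, --c--▸ s3, --c--▸ s4, --d--▸ s5
  s1 = (0 + 0) | 0 → (no moves)
  s2 = (c.0 + b.0)\{d} + (0 + 0 + d.0) → --b--▸ s6, --c--▸ s6, --d--▸ s7
  s3 = b.0 → --b--▸ s7
  s4 = b.0 | d.(0 + 0) → --b--▸ s8, --d--▸ s9
  s5 = c.b.0 | (0 + 0) → --c--▸ s9
  s6 = 0\{d} → (no moves)
  s7 = 0 → (no moves)
  s8 = 0 | d.(0 + 0) → --d--▸ s10
  s9 = b.0 | (0 + 0) → --b--▸ s10
  s10 = 0 | (0 + 0) → (no moves)
Q's transition system — 11 states:
  t0 = c.b.0 + (0 + 0) | b.0 + c.b.0 | d.(0 + 0) + c.((c.0)\{d} + (0 + 0 + d.0)) → --b--▸ t1, --c--▸ t2, --c--▸ t3, --c--▸ t4, --d--▸ t5
  t1 = (0 + 0) | 0 → (no moves)
  t2 = (c.0)\{d} + (0 + 0 + d.0) → --c--▸ t6, --d--▸ t7
  t3 = b.0 → --b--▸ t7
  t4 = b.0 | d.(0 + 0) → --b--▸ t8, --d--▸ t9
  t5 = c.b.0 | (0 + 0) → --c--▸ t9
  t6 = 0\{d} → (no moves)
  t7 = 0 → (no moves)
  t8 = 0 | d.(0 + 0) → --d--▸ t10
  t9 = b.0 | (0 + 0) → --b--▸ t10
  t10 = 0 | (0 + 0) → (no moves)
Bisimilarity quotient blocks:
  B0 = {s0}
  B1 = {s5, t5}
  B2 = {s3, s9, t3, t9}
  B3 = {s1, s10, s6, s7, t1, t10, t6, t7}
  B4 = {s2}
  B5 = {s4, t4}
  B6 = {s8, t8}
  B7 = {t0}
  B8 = {t2}
s0 ∈ B0, t0 ∈ B7 → different blocks

not bisimilar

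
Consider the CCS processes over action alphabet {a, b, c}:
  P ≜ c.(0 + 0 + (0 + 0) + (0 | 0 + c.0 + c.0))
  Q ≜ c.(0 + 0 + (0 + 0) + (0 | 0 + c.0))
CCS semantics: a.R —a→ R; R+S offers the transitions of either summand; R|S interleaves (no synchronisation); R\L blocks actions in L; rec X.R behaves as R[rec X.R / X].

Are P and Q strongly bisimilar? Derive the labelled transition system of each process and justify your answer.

Reachable graph of P (3 states):
  p0 = c.(0 + 0 + (0 + 0) + (0 | 0 + c.0 + c.0)) has moves ··c··> p1
  p1 = 0 + 0 + (0 + 0) + (0 | 0 + c.0 + c.0) has moves ··c··> p2
  p2 = 0 has moves ·
Reachable graph of Q (3 states):
  q0 = c.(0 + 0 + (0 + 0) + (0 | 0 + c.0)) has moves ··c··> q1
  q1 = 0 + 0 + (0 + 0) + (0 | 0 + c.0) has moves ··c··> q2
  q2 = 0 has moves ·
Bisimilarity quotient blocks:
  B0 = {p0, q0}
  B1 = {p1, q1}
  B2 = {p2, q2}
p0 ∈ B0, q0 ∈ B0 → same block

P ~ Q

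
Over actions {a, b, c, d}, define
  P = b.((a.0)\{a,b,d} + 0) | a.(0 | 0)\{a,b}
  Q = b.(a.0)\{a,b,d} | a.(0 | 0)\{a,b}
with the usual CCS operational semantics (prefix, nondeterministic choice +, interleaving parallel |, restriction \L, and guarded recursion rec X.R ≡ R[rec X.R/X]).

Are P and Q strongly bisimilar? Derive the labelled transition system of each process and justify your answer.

LTS(P): 4 reachable states
  m0 = b.((a.0)\{a,b,d} + 0) | a.(0 | 0)\{a,b} has moves —a→ m1, —b→ m2
  m1 = b.((a.0)\{a,b,d} + 0) | (0 | 0)\{a,b} has moves —b→ m3
  m2 = ((a.0)\{a,b,d} + 0) | a.(0 | 0)\{a,b} has moves —a→ m3
  m3 = ((a.0)\{a,b,d} + 0) | (0 | 0)\{a,b} has moves deadlocked
LTS(Q): 4 reachable states
  n0 = b.(a.0)\{a,b,d} | a.(0 | 0)\{a,b} has moves —a→ n1, —b→ n2
  n1 = b.(a.0)\{a,b,d} | (0 | 0)\{a,b} has moves —b→ n3
  n2 = (a.0)\{a,b,d} | a.(0 | 0)\{a,b} has moves —a→ n3
  n3 = (a.0)\{a,b,d} | (0 | 0)\{a,b} has moves deadlocked
Bisimilarity quotient blocks:
  B0 = {m0, n0}
  B1 = {m2, n2}
  B2 = {m3, n3}
  B3 = {m1, n1}
m0 ∈ B0, n0 ∈ B0 → same block

bisimilar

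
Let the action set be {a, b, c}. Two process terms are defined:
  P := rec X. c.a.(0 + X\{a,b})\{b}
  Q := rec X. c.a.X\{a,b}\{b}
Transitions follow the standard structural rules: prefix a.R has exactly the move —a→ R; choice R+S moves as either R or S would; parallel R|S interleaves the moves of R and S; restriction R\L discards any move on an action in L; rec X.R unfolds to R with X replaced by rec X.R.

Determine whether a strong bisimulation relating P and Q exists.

Reachable graph of P (4 states):
  s0 = rec X. c.a.(0 + X\{a,b})\{b} ⊢ --c--▸ s1
  s1 = a.(0 + (rec X. c.a.(0 + X\{a,b})\{b})\{a,b})\{b} ⊢ --a--▸ s2
  s2 = (0 + (rec X. c.a.(0 + X\{a,b})\{b})\{a,b})\{b} ⊢ --c--▸ s3
  s3 = (a.(0 + (rec X. c.a.(0 + X\{a,b})\{b})\{a,b})\{b})\{a,b}\{b} ⊢ ·
Reachable graph of Q (4 states):
  t0 = rec X. c.a.X\{a,b}\{b} ⊢ --c--▸ t1
  t1 = a.(rec X. c.a.X\{a,b}\{b})\{a,b}\{b} ⊢ --a--▸ t2
  t2 = (rec X. c.a.X\{a,b}\{b})\{a,b}\{b} ⊢ --c--▸ t3
  t3 = (a.(rec X. c.a.X\{a,b}\{b})\{a,b}\{b})\{a,b}\{b} ⊢ ·
Bisimilarity quotient blocks:
  B0 = {s0, t0}
  B1 = {s1, t1}
  B2 = {s2, t2}
  B3 = {s3, t3}
s0 ∈ B0, t0 ∈ B0 → same block

bisimilar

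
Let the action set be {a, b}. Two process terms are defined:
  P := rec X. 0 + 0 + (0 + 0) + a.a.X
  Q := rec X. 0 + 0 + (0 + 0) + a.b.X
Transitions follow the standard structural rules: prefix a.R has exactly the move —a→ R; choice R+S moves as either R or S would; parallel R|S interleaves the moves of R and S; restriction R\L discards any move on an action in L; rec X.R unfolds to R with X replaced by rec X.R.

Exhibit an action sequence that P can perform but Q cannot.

P's transition system — 2 states:
  p0 = rec X. 0 + 0 + (0 + 0) + a.a.X :: —a→ p1
  p1 = a.(rec X. 0 + 0 + (0 + 0) + a.a.X) :: —a→ p0
Q's transition system — 2 states:
  q0 = rec X. 0 + 0 + (0 + 0) + a.b.X :: —a→ q1
  q1 = b.(rec X. 0 + 0 + (0 + 0) + a.b.X) :: —b→ q0
Trace ⟨aa⟩ through P, begin at {p0}:
  after a @ step 1: {p1}
  after a @ step 2: {p0}
  — P admits the full trace.
Trace ⟨aa⟩ through Q, begin at {q0}:
  after a @ step 1: {q1}
  after a @ step 2: no successor for Q

aa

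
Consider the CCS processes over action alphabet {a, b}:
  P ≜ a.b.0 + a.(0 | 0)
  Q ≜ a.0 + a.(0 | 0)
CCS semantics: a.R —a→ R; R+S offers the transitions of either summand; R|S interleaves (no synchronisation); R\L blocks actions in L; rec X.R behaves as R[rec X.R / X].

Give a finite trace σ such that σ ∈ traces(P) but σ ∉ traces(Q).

LTS(P): 4 reachable states
  u0 = a.b.0 + a.(0 | 0) → =a=> u1, =a=> u2
  u1 = 0 | 0 → deadlocked
  u2 = b.0 → =b=> u3
  u3 = 0 → deadlocked
LTS(Q): 3 reachable states
  v0 = a.0 + a.(0 | 0) → =a=> v1, =a=> v2
  v1 = 0 → deadlocked
  v2 = 0 | 0 → deadlocked
Trace ⟨ab⟩ through P, begin at {u0}:
  step 1 (a): {u1, u2}
  step 2 (b): {u3}
  ✓ P
Trace ⟨ab⟩ through Q, begin at {v0}:
  step 1 (a): {v1, v2}
  step 2 (b): ∅ (Q stuck)

ab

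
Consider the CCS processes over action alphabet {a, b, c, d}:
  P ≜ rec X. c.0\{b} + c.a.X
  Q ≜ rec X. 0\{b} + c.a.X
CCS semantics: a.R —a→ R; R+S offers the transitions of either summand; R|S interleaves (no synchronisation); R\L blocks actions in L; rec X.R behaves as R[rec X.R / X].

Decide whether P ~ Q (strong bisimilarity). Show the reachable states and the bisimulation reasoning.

P ≁ Q

P's transition system — 3 states:
  u0 = rec X. c.0\{b} + c.a.X ⊢ =c=> u1, =c=> u2
  u1 = 0\{b} ⊢ ·
  u2 = a.(rec X. c.0\{b} + c.a.X) ⊢ =a=> u0
Q's transition system — 2 states:
  v0 = rec X. 0\{b} + c.a.X ⊢ =c=> v1
  v1 = a.(rec X. 0\{b} + c.a.X) ⊢ =a=> v0
Bisimilarity quotient blocks:
  B0 = {u0}
  B1 = {u1}
  B2 = {u2}
  B3 = {v0}
  B4 = {v1}
u0 ∈ B0, v0 ∈ B3 → different blocks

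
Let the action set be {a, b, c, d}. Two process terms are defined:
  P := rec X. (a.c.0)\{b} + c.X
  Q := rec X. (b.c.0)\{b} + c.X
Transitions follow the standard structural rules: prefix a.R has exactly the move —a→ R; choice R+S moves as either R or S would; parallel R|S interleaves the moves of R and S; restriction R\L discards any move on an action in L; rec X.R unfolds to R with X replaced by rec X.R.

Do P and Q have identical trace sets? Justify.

P's transition system — 3 states:
  u0 = rec X. (a.c.0)\{b} + c.X has moves ··a··> u1, ··c··> u0
  u1 = (c.0)\{b} has moves ··c··> u2
  u2 = 0\{b} has moves (no moves)
Q's transition system — 1 states:
  v0 = rec X. (b.c.0)\{b} + c.X has moves ··c··> v0
Run σ = ⟨a⟩ on P: start {u0}
  after a @ step 1: {u1}
  P completes σ.
Run σ = ⟨a⟩ on Q: start {v0}
  after a @ step 1: no successor for Q

traces(P) ≠ traces(Q) — witness ⟨a⟩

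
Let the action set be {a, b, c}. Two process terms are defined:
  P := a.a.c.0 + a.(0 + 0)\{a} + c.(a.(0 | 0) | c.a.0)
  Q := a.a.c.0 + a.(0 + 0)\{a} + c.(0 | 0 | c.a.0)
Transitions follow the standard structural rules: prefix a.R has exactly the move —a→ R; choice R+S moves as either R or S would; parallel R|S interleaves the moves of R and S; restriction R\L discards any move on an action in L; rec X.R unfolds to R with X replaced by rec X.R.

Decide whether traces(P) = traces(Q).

Reachable graph of P (11 states):
  u0 = a.a.c.0 + a.(0 + 0)\{a} + c.(a.(0 | 0) | c.a.0) has moves =a=> u1, =a=> u2, =c=> u3
  u1 = (0 + 0)\{a} has moves ∅
  u2 = a.c.0 has moves =a=> u4
  u3 = a.(0 | 0) | c.a.0 has moves =a=> u5, =c=> u6
  u4 = c.0 has moves =c=> u7
  u5 = 0 | 0 | c.a.0 has moves =c=> u8
  u6 = a.(0 | 0) | a.0 has moves =a=> u8, =a=> u9
  u7 = 0 has moves ∅
  u8 = 0 | 0 | a.0 has moves =a=> u10
  u9 = a.(0 | 0) | 0 has moves =a=> u10
  u10 = 0 | 0 | 0 has moves ∅
Reachable graph of Q (8 states):
  v0 = a.a.c.0 + a.(0 + 0)\{a} + c.(0 | 0 | c.a.0) has moves =a=> v1, =a=> v2, =c=> v3
  v1 = (0 + 0)\{a} has moves ∅
  v2 = a.c.0 has moves =a=> v4
  v3 = 0 | 0 | c.a.0 has moves =c=> v5
  v4 = c.0 has moves =c=> v6
  v5 = 0 | 0 | a.0 has moves =a=> v7
  v6 = 0 has moves ∅
  v7 = 0 | 0 | 0 has moves ∅
Trace ⟨ca⟩ through P, begin at {u0}:
  step 1 (c): {u3}
  step 2 (a): {u5}
  P completes σ.
Trace ⟨ca⟩ through Q, begin at {v0}:
  step 1 (c): {v3}
  step 2 (a): ∅ (Q stuck)

trace-distinct — witness ⟨ca⟩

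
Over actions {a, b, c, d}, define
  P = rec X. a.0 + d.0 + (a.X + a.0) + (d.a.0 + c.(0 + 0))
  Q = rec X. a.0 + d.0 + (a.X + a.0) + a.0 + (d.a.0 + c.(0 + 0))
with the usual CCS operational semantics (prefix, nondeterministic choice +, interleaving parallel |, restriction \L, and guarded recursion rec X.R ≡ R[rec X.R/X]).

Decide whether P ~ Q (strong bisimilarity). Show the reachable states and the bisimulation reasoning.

YES

LTS(P): 4 reachable states
  m0 = rec X. a.0 + d.0 + (a.X + a.0) + (d.a.0 + c.(0 + 0)) has moves --a--▸ m0, --a--▸ m1, --c--▸ m2, --d--▸ m1, --d--▸ m3
  m1 = 0 has moves (no moves)
  m2 = 0 + 0 has moves (no moves)
  m3 = a.0 has moves --a--▸ m1
LTS(Q): 4 reachable states
  n0 = rec X. a.0 + d.0 + (a.X + a.0) + a.0 + (d.a.0 + c.(0 + 0)) has moves --a--▸ n0, --a--▸ n1, --c--▸ n2, --d--▸ n1, --d--▸ n3
  n1 = 0 has moves (no moves)
  n2 = 0 + 0 has moves (no moves)
  n3 = a.0 has moves --a--▸ n1
Coarsest stable partition (strong bisimilarity classes):
  B0 = {m0, n0}
  B1 = {m1, m2, n1, n2}
  B2 = {m3, n3}
m0 ∈ B0, n0 ∈ B0 → same block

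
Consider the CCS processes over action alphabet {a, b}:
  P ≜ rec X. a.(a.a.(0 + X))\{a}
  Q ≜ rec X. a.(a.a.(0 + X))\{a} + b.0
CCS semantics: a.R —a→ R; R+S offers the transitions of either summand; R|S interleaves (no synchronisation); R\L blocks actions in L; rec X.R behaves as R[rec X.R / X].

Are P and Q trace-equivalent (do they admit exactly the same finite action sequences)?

P's transition system — 2 states:
  s0 = rec X. a.(a.a.(0 + X))\{a} :: =a=> s1
  s1 = (a.a.(0 + (rec X. a.(a.a.(0 + X))\{a})))\{a} :: stopped
Q's transition system — 3 states:
  t0 = rec X. a.(a.a.(0 + X))\{a} + b.0 :: =a=> t1, =b=> t2
  t1 = (a.a.(0 + (rec X. a.(a.a.(0 + X))\{a} + b.0)))\{a} :: stopped
  t2 = 0 :: stopped
Run σ = ⟨b⟩ on Q: start {t0}
  step 1 (b): {t2}
  ✓ Q
Run σ = ⟨b⟩ on P: start {s0}
  step 1 (b): ∅ (P stuck)

traces(P) ≠ traces(Q) — witness ⟨b⟩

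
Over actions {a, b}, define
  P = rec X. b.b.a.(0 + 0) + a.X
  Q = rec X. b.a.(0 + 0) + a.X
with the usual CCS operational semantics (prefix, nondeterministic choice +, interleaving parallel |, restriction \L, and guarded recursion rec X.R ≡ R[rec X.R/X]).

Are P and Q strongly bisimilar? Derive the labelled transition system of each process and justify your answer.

LTS(P): 4 reachable states
  p0 = rec X. b.b.a.(0 + 0) + a.X :: —a→ p0, —b→ p1
  p1 = b.a.(0 + 0) :: —b→ p2
  p2 = a.(0 + 0) :: —a→ p3
  p3 = 0 + 0 :: ∅
LTS(Q): 3 reachable states
  q0 = rec X. b.a.(0 + 0) + a.X :: —a→ q0, —b→ q1
  q1 = a.(0 + 0) :: —a→ q2
  q2 = 0 + 0 :: ∅
Coarsest stable partition (strong bisimilarity classes):
  B0 = {p0}
  B1 = {p1}
  B2 = {p2, q1}
  B3 = {p3, q2}
  B4 = {q0}
p0 ∈ B0, q0 ∈ B4 → different blocks

P ≁ Q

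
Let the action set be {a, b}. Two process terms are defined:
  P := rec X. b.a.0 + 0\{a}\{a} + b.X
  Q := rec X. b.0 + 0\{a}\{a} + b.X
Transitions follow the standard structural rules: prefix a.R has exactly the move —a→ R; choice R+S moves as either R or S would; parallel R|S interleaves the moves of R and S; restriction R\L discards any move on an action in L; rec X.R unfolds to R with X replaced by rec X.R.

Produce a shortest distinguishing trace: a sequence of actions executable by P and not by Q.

ba

Reachable graph of P (3 states):
  u0 = rec X. b.a.0 + 0\{a}\{a} + b.X has moves --b--▸ u0, --b--▸ u1
  u1 = a.0 has moves --a--▸ u2
  u2 = 0 has moves ∅
Reachable graph of Q (2 states):
  v0 = rec X. b.0 + 0\{a}\{a} + b.X has moves --b--▸ v0, --b--▸ v1
  v1 = 0 has moves ∅
Trace ⟨ba⟩ through P, begin at {u0}:
  step 1 (b): {u0, u1}
  step 2 (a): {u2}
  ✓ P
Trace ⟨ba⟩ through Q, begin at {v0}:
  step 1 (b): {v0, v1}
  step 2 (a): no successor for Q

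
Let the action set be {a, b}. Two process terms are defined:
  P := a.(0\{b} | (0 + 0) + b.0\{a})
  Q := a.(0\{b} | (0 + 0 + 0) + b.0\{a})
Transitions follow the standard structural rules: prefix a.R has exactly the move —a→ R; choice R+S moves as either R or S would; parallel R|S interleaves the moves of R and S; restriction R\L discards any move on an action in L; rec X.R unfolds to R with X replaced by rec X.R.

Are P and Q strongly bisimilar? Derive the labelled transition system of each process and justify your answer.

YES

P's transition system — 3 states:
  m0 = a.(0\{b} | (0 + 0) + b.0\{a}) has moves --a--▸ m1
  m1 = 0\{b} | (0 + 0) + b.0\{a} has moves --b--▸ m2
  m2 = 0\{a} has moves ∅
Q's transition system — 3 states:
  n0 = a.(0\{b} | (0 + 0 + 0) + b.0\{a}) has moves --a--▸ n1
  n1 = 0\{b} | (0 + 0 + 0) + b.0\{a} has moves --b--▸ n2
  n2 = 0\{a} has moves ∅
Coarsest stable partition (strong bisimilarity classes):
  B0 = {m0, n0}
  B1 = {m1, n1}
  B2 = {m2, n2}
m0 ∈ B0, n0 ∈ B0 → same block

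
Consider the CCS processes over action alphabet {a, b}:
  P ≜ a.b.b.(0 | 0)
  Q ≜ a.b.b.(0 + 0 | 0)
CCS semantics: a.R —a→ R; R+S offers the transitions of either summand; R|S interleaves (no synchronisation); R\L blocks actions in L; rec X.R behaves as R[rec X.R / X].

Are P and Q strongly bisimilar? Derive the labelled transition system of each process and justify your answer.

Reachable graph of P (4 states):
  s0 = a.b.b.(0 | 0) has moves --a--▸ s1
  s1 = b.b.(0 | 0) has moves --b--▸ s2
  s2 = b.(0 | 0) has moves --b--▸ s3
  s3 = 0 | 0 has moves ·
Reachable graph of Q (4 states):
  t0 = a.b.b.(0 + 0 | 0) has moves --a--▸ t1
  t1 = b.b.(0 + 0 | 0) has moves --b--▸ t2
  t2 = b.(0 + 0 | 0) has moves --b--▸ t3
  t3 = 0 + 0 | 0 has moves ·
Partition-refinement fixed point:
  B0 = {s0, t0}
  B1 = {s1, t1}
  B2 = {s2, t2}
  B3 = {s3, t3}
s0 ∈ B0, t0 ∈ B0 → same block

bisimilar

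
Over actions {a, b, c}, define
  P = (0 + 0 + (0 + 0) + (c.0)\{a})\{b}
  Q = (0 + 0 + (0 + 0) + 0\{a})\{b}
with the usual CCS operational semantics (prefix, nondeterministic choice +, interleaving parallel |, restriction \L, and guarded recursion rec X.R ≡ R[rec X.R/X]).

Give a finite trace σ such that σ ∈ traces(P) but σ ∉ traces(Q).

c

P's transition system — 2 states:
  m0 = (0 + 0 + (0 + 0) + (c.0)\{a})\{b} :: —c→ m1
  m1 = 0\{a}\{b} :: stopped
Q's transition system — 1 states:
  n0 = (0 + 0 + (0 + 0) + 0\{a})\{b} :: stopped
Trace ⟨c⟩ through P, begin at {m0}:
  [1] c ⇒ {m1}
  P completes σ.
Trace ⟨c⟩ through Q, begin at {n0}:
  [1] c ⇒ ∅  — Q cannot continue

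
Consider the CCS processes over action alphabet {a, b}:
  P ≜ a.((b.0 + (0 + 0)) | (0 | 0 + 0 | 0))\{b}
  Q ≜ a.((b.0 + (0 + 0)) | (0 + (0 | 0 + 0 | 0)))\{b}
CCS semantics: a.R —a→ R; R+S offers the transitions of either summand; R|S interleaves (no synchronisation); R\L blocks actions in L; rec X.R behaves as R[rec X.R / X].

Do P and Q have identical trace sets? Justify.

trace-equivalent

Reachable graph of P (2 states):
  s0 = a.((b.0 + (0 + 0)) | (0 | 0 + 0 | 0))\{b} ⊢ -a-> s1
  s1 = ((b.0 + (0 + 0)) | (0 | 0 + 0 | 0))\{b} ⊢ stopped
Reachable graph of Q (2 states):
  t0 = a.((b.0 + (0 + 0)) | (0 + (0 | 0 + 0 | 0)))\{b} ⊢ -a-> t1
  t1 = ((b.0 + (0 + 0)) | (0 + (0 | 0 + 0 | 0)))\{b} ⊢ stopped
Coarsest stable partition (strong bisimilarity classes):
  B0 = {s0, t0}
  B1 = {s1, t1}
s0 ∈ B0, t0 ∈ B0 → same block
Bisimilar ⇒ trace-equivalent.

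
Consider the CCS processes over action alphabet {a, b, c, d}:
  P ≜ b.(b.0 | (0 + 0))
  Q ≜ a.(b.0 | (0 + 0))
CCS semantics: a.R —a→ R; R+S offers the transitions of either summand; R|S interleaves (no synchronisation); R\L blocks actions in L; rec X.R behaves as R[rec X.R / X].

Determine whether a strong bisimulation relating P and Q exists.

P ≁ Q

LTS(P): 3 reachable states
  m0 = b.(b.0 | (0 + 0)) ⊢ —b→ m1
  m1 = b.0 | (0 + 0) ⊢ —b→ m2
  m2 = 0 | (0 + 0) ⊢ ·
LTS(Q): 3 reachable states
  n0 = a.(b.0 | (0 + 0)) ⊢ —a→ n1
  n1 = b.0 | (0 + 0) ⊢ —b→ n2
  n2 = 0 | (0 + 0) ⊢ ·
Coarsest stable partition (strong bisimilarity classes):
  B0 = {m0}
  B1 = {m1, n1}
  B2 = {m2, n2}
  B3 = {n0}
m0 ∈ B0, n0 ∈ B3 → different blocks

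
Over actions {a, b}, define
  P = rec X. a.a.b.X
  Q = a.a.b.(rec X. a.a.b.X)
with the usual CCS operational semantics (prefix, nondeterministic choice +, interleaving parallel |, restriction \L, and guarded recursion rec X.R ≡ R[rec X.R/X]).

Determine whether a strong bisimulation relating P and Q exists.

LTS(P): 3 reachable states
  p0 = rec X. a.a.b.X :: --a--▸ p1
  p1 = a.b.(rec X. a.a.b.X) :: --a--▸ p2
  p2 = b.(rec X. a.a.b.X) :: --b--▸ p0
LTS(Q): 4 reachable states
  q0 = a.a.b.(rec X. a.a.b.X) :: --a--▸ q1
  q1 = a.b.(rec X. a.a.b.X) :: --a--▸ q2
  q2 = b.(rec X. a.a.b.X) :: --b--▸ q3
  q3 = rec X. a.a.b.X :: --a--▸ q1
Partition-refinement fixed point:
  B0 = {p0, q0, q3}
  B1 = {p1, q1}
  B2 = {p2, q2}
p0 ∈ B0, q0 ∈ B0 → same block

bisimilar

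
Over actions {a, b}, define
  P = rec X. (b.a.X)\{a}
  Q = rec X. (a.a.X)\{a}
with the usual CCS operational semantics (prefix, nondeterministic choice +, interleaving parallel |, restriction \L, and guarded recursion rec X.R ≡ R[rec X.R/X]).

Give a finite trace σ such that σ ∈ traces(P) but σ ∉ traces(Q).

b

P's transition system — 2 states:
  s0 = rec X. (b.a.X)\{a} → ··b··> s1
  s1 = (a.(rec X. (b.a.X)\{a}))\{a} → ·
Q's transition system — 1 states:
  t0 = rec X. (a.a.X)\{a} → ·
Executing b from P (initial set {s0}):
  step 1 (b): {s1}
  — P admits the full trace.
Executing b from Q (initial set {t0}):
  step 1 (b): no successor for Q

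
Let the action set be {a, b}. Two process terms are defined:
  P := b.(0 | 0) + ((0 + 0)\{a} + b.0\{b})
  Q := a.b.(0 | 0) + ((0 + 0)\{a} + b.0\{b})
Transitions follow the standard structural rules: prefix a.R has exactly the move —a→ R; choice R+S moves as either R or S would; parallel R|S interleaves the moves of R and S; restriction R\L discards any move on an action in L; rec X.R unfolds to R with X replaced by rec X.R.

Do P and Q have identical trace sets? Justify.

trace-distinct — witness ⟨a⟩

P's transition system — 3 states:
  s0 = b.(0 | 0) + ((0 + 0)\{a} + b.0\{b}) → ··b··> s1, ··b··> s2
  s1 = 0 | 0 → ∅
  s2 = 0\{b} → ∅
Q's transition system — 4 states:
  t0 = a.b.(0 | 0) + ((0 + 0)\{a} + b.0\{b}) → ··a··> t1, ··b··> t2
  t1 = b.(0 | 0) → ··b··> t3
  t2 = 0\{b} → ∅
  t3 = 0 | 0 → ∅
Executing a from Q (initial set {t0}):
  [1] a ⇒ {t1}
  Q completes σ.
Executing a from P (initial set {s0}):
  [1] a ⇒ ∅ (P stuck)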